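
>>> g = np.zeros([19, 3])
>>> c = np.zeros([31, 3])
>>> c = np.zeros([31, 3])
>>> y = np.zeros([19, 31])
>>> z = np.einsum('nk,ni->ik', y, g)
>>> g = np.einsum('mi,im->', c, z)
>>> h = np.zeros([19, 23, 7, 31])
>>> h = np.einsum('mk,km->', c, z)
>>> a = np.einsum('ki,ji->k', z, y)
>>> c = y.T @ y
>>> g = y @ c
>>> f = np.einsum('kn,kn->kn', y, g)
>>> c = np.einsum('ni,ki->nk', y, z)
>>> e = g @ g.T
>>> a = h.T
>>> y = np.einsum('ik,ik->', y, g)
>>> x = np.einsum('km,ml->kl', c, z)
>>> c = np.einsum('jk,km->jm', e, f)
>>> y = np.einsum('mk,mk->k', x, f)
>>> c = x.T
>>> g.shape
(19, 31)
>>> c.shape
(31, 19)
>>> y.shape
(31,)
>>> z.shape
(3, 31)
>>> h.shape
()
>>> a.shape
()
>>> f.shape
(19, 31)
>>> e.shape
(19, 19)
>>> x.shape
(19, 31)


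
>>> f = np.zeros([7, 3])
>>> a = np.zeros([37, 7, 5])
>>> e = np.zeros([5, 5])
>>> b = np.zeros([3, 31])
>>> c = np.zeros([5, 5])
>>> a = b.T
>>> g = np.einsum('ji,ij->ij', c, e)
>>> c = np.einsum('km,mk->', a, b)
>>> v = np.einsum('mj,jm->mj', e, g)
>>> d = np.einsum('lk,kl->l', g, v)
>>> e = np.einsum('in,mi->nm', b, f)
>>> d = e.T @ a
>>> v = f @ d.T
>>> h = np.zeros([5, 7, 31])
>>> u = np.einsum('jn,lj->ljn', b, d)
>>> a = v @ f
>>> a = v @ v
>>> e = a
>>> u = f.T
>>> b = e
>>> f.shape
(7, 3)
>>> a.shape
(7, 7)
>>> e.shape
(7, 7)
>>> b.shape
(7, 7)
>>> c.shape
()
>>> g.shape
(5, 5)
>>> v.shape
(7, 7)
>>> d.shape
(7, 3)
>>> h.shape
(5, 7, 31)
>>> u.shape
(3, 7)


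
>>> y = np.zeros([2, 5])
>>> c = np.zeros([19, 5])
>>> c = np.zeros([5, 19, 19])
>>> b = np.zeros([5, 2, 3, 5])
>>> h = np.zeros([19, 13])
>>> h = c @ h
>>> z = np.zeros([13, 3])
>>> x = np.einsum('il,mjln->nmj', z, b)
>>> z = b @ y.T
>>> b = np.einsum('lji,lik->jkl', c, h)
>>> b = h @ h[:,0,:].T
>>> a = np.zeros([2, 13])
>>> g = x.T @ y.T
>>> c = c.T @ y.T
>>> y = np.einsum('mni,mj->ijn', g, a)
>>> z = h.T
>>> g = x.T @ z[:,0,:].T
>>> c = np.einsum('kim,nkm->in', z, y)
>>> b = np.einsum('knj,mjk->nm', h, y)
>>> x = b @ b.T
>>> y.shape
(2, 13, 5)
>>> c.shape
(19, 2)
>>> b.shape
(19, 2)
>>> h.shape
(5, 19, 13)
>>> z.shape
(13, 19, 5)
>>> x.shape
(19, 19)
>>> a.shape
(2, 13)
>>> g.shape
(2, 5, 13)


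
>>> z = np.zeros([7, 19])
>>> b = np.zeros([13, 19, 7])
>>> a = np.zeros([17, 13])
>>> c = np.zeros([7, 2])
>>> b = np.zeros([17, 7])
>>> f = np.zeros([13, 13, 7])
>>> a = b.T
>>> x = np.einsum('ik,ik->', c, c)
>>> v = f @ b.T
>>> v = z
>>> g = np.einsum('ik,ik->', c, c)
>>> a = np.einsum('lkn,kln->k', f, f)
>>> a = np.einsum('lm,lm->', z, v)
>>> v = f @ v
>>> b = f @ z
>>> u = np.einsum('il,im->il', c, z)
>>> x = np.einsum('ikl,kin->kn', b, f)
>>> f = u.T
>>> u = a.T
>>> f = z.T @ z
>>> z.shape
(7, 19)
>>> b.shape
(13, 13, 19)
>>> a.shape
()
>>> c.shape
(7, 2)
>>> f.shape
(19, 19)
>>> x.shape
(13, 7)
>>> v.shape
(13, 13, 19)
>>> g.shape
()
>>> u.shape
()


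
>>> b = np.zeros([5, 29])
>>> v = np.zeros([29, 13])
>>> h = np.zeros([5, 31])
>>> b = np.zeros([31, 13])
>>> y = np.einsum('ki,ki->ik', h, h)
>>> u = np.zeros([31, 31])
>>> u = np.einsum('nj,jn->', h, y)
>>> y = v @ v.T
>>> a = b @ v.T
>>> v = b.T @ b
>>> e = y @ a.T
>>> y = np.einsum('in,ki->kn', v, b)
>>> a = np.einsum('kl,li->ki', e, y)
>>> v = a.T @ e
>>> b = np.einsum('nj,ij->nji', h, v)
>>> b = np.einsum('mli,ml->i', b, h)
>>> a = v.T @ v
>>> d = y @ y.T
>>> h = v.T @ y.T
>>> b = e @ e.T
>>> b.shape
(29, 29)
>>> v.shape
(13, 31)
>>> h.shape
(31, 31)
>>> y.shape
(31, 13)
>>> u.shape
()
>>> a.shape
(31, 31)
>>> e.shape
(29, 31)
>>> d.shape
(31, 31)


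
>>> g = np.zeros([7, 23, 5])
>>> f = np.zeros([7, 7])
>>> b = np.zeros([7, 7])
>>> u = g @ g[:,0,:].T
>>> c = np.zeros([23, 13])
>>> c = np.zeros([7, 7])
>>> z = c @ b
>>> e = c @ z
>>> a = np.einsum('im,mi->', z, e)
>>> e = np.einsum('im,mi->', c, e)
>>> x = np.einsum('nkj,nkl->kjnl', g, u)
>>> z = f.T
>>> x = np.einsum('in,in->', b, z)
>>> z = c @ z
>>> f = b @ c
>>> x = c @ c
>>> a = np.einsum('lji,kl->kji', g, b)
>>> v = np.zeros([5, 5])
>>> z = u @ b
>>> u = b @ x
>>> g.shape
(7, 23, 5)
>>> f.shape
(7, 7)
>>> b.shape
(7, 7)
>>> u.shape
(7, 7)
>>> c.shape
(7, 7)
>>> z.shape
(7, 23, 7)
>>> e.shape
()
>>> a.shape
(7, 23, 5)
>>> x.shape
(7, 7)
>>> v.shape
(5, 5)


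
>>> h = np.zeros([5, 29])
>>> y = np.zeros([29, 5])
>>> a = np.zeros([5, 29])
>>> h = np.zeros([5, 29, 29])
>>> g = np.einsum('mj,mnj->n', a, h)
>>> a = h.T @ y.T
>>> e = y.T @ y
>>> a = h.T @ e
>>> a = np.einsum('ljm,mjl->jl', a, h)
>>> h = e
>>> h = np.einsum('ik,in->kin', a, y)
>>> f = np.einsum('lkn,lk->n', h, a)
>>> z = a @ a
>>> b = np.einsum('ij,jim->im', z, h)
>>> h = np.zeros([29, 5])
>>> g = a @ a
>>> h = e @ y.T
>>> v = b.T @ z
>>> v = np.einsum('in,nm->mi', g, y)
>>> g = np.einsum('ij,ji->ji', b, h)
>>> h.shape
(5, 29)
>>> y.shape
(29, 5)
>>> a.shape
(29, 29)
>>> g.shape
(5, 29)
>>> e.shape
(5, 5)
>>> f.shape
(5,)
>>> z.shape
(29, 29)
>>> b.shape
(29, 5)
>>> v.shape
(5, 29)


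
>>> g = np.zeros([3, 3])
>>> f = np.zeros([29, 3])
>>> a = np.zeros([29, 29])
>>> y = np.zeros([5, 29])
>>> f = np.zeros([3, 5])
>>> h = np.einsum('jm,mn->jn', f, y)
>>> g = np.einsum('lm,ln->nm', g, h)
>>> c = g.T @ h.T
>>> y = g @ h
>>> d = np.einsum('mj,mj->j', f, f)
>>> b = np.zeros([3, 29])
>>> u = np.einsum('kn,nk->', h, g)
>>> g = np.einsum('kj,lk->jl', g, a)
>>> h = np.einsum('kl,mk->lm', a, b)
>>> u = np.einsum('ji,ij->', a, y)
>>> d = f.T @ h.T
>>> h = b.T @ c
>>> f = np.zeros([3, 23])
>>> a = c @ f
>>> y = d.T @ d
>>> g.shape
(3, 29)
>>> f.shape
(3, 23)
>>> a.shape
(3, 23)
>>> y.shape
(29, 29)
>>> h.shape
(29, 3)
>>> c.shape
(3, 3)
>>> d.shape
(5, 29)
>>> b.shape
(3, 29)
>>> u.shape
()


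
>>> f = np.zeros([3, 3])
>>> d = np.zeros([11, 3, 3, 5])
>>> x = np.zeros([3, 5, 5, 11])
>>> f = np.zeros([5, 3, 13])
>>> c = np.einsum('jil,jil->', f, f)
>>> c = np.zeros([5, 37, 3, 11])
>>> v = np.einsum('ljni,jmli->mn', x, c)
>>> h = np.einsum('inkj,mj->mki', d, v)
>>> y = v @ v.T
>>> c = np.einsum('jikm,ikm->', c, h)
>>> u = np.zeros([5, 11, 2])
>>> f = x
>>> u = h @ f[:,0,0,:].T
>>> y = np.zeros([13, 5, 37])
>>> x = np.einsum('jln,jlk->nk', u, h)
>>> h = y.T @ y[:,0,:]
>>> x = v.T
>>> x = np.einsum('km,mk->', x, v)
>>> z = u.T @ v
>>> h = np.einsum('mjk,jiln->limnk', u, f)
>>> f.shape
(3, 5, 5, 11)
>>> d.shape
(11, 3, 3, 5)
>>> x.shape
()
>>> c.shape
()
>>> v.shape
(37, 5)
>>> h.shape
(5, 5, 37, 11, 3)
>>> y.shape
(13, 5, 37)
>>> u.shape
(37, 3, 3)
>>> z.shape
(3, 3, 5)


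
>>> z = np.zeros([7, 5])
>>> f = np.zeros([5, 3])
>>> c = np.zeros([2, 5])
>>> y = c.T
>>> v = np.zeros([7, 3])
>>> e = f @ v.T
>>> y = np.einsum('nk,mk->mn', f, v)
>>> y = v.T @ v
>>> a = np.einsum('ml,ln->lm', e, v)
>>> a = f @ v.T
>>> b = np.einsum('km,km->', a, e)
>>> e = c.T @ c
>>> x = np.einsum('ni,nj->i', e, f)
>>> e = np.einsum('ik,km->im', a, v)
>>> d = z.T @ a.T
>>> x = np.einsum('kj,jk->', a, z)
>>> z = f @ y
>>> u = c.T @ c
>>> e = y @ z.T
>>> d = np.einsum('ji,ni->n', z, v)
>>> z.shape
(5, 3)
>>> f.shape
(5, 3)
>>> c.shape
(2, 5)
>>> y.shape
(3, 3)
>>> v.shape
(7, 3)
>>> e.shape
(3, 5)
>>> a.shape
(5, 7)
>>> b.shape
()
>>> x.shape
()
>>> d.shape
(7,)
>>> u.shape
(5, 5)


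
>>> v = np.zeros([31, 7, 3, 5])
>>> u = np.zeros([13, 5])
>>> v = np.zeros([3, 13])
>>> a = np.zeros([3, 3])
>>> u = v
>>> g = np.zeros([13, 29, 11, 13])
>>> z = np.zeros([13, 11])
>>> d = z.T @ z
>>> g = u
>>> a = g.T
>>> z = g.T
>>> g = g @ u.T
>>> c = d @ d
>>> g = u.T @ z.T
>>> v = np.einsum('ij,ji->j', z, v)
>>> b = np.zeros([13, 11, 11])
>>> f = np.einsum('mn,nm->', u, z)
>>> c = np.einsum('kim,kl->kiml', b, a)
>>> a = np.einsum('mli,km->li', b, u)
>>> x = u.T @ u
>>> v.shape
(3,)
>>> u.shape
(3, 13)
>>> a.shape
(11, 11)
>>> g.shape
(13, 13)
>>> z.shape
(13, 3)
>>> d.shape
(11, 11)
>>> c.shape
(13, 11, 11, 3)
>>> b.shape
(13, 11, 11)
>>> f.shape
()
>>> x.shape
(13, 13)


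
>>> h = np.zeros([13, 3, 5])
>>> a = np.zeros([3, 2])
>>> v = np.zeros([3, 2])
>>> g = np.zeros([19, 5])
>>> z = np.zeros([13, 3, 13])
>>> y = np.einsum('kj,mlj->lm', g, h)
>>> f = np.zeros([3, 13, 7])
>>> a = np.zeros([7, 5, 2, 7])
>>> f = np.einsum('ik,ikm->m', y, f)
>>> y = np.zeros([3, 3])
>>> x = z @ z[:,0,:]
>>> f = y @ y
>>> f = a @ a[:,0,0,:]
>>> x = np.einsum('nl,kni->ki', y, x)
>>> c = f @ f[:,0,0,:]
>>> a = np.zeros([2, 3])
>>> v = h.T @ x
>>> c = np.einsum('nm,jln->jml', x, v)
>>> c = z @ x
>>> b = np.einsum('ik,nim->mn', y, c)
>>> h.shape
(13, 3, 5)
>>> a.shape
(2, 3)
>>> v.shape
(5, 3, 13)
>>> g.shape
(19, 5)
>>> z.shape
(13, 3, 13)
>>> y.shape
(3, 3)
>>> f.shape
(7, 5, 2, 7)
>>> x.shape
(13, 13)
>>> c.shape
(13, 3, 13)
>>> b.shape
(13, 13)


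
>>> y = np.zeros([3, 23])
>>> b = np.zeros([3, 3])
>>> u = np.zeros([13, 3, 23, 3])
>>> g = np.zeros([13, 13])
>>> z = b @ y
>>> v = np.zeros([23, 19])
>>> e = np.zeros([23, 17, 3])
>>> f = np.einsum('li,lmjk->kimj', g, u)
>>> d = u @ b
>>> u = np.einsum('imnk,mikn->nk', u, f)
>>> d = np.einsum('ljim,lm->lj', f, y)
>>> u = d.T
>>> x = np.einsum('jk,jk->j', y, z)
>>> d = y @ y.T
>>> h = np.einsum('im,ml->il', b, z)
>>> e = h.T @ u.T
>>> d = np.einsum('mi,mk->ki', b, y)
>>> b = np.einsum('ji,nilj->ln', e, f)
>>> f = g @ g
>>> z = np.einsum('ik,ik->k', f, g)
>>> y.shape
(3, 23)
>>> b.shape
(3, 3)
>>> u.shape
(13, 3)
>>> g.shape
(13, 13)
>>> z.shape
(13,)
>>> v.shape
(23, 19)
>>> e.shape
(23, 13)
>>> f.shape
(13, 13)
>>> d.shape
(23, 3)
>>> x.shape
(3,)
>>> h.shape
(3, 23)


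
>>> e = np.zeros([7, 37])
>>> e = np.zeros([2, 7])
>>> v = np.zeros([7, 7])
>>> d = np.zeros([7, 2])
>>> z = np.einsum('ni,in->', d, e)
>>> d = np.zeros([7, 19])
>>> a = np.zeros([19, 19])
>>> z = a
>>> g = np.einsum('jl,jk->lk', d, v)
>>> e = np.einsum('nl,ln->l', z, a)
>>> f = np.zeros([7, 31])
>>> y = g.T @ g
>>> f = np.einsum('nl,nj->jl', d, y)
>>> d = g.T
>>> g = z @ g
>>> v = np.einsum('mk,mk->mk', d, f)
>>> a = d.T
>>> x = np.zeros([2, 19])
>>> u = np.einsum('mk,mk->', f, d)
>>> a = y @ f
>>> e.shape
(19,)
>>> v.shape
(7, 19)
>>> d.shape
(7, 19)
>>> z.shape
(19, 19)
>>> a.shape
(7, 19)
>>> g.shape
(19, 7)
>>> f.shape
(7, 19)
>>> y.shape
(7, 7)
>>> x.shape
(2, 19)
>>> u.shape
()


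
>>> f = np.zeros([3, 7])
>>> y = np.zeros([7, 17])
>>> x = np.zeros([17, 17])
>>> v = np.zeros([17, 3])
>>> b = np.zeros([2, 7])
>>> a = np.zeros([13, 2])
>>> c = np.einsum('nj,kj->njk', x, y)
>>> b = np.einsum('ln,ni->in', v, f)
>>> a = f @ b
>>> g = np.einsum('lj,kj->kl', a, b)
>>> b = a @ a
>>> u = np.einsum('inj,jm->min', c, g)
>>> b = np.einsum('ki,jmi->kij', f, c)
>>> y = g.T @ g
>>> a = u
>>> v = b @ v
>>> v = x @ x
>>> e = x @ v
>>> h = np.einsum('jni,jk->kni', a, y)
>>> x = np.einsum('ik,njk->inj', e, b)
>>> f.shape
(3, 7)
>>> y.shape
(3, 3)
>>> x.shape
(17, 3, 7)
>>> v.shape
(17, 17)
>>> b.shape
(3, 7, 17)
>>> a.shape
(3, 17, 17)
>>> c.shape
(17, 17, 7)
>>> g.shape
(7, 3)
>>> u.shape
(3, 17, 17)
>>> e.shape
(17, 17)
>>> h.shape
(3, 17, 17)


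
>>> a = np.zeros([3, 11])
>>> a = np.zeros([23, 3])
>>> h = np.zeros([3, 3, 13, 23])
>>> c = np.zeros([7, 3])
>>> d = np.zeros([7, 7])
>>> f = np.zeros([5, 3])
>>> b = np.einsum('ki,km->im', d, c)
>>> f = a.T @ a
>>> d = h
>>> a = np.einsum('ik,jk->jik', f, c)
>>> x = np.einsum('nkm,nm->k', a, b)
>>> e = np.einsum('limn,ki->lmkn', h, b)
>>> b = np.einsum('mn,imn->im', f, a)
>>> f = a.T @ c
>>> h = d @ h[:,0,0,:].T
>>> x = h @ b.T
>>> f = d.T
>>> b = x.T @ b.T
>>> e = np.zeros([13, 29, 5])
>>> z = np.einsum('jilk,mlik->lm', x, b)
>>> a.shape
(7, 3, 3)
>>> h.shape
(3, 3, 13, 3)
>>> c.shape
(7, 3)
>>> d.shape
(3, 3, 13, 23)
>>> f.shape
(23, 13, 3, 3)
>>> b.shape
(7, 13, 3, 7)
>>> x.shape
(3, 3, 13, 7)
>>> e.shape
(13, 29, 5)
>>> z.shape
(13, 7)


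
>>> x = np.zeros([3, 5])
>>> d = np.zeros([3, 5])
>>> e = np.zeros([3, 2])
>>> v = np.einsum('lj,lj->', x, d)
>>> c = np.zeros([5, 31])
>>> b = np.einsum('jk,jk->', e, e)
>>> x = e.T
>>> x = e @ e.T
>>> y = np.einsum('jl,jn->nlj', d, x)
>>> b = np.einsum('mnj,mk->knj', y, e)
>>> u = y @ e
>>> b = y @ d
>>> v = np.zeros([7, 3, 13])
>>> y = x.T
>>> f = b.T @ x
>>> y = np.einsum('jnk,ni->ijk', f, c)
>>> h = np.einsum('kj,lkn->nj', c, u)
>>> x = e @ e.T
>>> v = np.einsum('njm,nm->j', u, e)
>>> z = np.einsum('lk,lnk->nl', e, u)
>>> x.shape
(3, 3)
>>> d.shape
(3, 5)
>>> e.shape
(3, 2)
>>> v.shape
(5,)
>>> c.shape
(5, 31)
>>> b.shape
(3, 5, 5)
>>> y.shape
(31, 5, 3)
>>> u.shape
(3, 5, 2)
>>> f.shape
(5, 5, 3)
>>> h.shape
(2, 31)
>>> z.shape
(5, 3)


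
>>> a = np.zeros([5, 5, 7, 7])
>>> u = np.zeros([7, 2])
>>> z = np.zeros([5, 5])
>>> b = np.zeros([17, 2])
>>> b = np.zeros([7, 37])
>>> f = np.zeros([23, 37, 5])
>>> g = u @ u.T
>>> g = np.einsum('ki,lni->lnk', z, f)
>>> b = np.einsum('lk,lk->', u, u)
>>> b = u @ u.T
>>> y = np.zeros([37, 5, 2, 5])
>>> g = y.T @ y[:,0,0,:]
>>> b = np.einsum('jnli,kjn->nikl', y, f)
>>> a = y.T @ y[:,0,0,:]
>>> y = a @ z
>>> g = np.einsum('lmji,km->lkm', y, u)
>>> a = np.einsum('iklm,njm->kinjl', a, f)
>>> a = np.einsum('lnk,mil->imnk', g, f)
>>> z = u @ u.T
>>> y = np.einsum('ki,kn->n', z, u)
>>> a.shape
(37, 23, 7, 2)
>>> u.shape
(7, 2)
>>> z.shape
(7, 7)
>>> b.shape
(5, 5, 23, 2)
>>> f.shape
(23, 37, 5)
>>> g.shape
(5, 7, 2)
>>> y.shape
(2,)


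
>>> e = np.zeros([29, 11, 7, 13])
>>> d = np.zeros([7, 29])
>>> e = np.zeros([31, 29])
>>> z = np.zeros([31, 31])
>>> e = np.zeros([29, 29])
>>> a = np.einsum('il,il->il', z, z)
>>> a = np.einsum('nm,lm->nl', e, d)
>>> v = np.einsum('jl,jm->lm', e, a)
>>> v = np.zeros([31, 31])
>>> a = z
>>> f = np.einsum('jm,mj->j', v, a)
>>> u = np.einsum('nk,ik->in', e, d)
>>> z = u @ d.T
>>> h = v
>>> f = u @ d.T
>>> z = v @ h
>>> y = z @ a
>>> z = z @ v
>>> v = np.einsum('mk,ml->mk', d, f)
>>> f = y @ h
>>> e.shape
(29, 29)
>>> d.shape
(7, 29)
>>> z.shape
(31, 31)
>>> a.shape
(31, 31)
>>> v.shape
(7, 29)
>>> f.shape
(31, 31)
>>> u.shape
(7, 29)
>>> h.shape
(31, 31)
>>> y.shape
(31, 31)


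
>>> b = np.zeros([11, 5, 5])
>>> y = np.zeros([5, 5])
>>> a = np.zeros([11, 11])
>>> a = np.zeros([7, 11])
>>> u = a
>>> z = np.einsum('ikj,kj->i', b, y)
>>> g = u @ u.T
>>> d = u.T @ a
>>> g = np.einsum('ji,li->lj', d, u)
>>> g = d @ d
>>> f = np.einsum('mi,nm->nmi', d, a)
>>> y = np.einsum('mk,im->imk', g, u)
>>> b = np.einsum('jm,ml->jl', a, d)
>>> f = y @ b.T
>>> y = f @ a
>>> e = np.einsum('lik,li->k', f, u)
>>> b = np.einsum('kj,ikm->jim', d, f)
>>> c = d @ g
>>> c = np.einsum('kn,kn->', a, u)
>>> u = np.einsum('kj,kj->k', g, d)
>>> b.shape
(11, 7, 7)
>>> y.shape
(7, 11, 11)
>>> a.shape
(7, 11)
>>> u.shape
(11,)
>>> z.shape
(11,)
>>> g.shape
(11, 11)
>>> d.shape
(11, 11)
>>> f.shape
(7, 11, 7)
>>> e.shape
(7,)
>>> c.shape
()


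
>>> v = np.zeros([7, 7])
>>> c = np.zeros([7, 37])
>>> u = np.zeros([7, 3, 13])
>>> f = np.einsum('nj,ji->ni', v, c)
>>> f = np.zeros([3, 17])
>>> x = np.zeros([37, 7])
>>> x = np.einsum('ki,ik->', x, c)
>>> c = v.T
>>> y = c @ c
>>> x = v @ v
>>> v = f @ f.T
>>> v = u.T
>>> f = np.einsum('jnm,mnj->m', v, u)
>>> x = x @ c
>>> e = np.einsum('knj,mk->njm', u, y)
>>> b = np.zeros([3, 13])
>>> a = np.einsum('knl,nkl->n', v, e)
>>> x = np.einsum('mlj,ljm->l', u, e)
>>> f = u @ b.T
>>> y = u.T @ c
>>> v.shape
(13, 3, 7)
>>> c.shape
(7, 7)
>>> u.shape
(7, 3, 13)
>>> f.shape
(7, 3, 3)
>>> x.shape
(3,)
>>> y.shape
(13, 3, 7)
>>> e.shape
(3, 13, 7)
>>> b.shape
(3, 13)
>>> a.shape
(3,)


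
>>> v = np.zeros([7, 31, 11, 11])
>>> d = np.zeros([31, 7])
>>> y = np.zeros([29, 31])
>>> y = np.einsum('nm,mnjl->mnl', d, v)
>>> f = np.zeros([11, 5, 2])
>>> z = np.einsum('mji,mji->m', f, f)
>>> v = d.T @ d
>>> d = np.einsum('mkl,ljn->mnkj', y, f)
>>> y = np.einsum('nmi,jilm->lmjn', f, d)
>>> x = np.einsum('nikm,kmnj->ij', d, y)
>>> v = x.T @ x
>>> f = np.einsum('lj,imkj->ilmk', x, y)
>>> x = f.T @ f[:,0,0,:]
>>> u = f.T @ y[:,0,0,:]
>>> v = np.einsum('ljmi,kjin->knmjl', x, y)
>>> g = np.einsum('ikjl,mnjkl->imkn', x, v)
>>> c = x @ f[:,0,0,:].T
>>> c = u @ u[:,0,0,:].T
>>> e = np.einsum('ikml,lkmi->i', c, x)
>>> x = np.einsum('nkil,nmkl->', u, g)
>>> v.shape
(31, 11, 2, 5, 7)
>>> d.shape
(7, 2, 31, 5)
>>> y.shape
(31, 5, 7, 11)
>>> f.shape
(31, 2, 5, 7)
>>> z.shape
(11,)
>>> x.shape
()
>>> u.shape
(7, 5, 2, 11)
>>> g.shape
(7, 31, 5, 11)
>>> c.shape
(7, 5, 2, 7)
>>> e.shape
(7,)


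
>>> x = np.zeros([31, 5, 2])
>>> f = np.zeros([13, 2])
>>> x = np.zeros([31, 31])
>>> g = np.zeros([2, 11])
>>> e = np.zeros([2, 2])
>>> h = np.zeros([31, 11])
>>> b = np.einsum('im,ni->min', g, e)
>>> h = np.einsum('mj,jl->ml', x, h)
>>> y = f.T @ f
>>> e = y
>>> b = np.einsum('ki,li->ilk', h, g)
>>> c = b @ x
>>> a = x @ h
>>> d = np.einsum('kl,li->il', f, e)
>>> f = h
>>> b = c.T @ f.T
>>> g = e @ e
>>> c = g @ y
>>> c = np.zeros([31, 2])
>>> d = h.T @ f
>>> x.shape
(31, 31)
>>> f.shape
(31, 11)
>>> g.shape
(2, 2)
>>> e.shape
(2, 2)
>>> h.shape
(31, 11)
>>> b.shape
(31, 2, 31)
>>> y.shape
(2, 2)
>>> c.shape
(31, 2)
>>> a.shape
(31, 11)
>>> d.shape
(11, 11)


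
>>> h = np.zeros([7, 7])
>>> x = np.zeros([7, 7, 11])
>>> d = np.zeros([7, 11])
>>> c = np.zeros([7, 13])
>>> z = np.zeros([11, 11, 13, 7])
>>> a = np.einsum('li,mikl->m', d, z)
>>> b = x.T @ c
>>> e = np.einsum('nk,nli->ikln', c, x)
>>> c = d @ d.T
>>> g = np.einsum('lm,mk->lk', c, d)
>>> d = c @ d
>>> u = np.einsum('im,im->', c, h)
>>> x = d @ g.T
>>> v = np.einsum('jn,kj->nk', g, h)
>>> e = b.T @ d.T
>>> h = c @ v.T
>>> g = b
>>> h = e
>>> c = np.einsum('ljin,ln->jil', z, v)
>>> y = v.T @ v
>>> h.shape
(13, 7, 7)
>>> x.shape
(7, 7)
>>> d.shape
(7, 11)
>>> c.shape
(11, 13, 11)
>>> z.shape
(11, 11, 13, 7)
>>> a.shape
(11,)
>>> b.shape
(11, 7, 13)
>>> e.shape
(13, 7, 7)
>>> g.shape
(11, 7, 13)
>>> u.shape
()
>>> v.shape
(11, 7)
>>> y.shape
(7, 7)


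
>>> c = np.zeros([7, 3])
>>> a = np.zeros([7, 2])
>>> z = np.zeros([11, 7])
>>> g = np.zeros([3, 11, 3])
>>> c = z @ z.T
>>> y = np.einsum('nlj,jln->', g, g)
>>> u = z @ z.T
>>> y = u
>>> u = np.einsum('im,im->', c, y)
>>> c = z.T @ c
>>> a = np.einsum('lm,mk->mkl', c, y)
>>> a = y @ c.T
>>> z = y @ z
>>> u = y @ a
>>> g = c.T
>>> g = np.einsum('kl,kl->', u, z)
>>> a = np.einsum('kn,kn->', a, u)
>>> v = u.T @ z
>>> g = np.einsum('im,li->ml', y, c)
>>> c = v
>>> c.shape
(7, 7)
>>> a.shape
()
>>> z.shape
(11, 7)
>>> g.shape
(11, 7)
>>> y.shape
(11, 11)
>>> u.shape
(11, 7)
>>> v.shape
(7, 7)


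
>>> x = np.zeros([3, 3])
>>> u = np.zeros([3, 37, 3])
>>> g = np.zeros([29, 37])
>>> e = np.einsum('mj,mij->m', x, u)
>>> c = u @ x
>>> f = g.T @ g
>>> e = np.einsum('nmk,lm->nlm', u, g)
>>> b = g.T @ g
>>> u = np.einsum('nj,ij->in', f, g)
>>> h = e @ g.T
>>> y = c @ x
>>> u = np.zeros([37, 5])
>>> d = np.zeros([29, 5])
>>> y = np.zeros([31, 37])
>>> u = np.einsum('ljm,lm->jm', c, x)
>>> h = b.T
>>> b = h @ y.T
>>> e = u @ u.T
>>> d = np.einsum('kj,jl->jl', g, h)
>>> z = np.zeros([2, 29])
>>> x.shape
(3, 3)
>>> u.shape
(37, 3)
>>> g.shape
(29, 37)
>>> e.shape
(37, 37)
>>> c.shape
(3, 37, 3)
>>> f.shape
(37, 37)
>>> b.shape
(37, 31)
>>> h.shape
(37, 37)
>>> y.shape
(31, 37)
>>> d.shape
(37, 37)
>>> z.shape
(2, 29)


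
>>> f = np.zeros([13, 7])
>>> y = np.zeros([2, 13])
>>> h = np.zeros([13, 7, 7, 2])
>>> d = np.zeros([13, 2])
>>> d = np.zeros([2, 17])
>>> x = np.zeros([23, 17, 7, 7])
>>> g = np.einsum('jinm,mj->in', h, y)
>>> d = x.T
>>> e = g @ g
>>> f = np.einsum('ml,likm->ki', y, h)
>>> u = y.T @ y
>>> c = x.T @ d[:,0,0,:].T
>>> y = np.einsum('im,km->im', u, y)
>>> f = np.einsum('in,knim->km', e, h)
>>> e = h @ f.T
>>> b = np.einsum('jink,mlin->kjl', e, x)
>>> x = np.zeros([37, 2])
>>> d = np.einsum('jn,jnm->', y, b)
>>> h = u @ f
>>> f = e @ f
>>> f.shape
(13, 7, 7, 2)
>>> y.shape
(13, 13)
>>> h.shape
(13, 2)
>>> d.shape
()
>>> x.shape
(37, 2)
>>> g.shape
(7, 7)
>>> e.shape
(13, 7, 7, 13)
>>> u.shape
(13, 13)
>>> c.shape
(7, 7, 17, 7)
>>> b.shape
(13, 13, 17)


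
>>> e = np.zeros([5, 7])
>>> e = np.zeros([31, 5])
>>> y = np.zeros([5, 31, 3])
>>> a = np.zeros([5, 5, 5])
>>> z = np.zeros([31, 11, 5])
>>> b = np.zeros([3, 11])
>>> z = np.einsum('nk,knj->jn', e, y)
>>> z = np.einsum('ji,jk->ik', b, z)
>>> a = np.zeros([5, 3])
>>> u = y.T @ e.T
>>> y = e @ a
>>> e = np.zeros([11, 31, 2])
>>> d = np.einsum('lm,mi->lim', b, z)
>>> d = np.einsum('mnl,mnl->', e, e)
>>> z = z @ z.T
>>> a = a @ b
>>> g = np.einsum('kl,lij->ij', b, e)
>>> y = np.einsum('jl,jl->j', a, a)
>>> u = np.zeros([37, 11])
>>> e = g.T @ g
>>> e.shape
(2, 2)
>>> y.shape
(5,)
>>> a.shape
(5, 11)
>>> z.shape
(11, 11)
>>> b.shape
(3, 11)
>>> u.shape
(37, 11)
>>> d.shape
()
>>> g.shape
(31, 2)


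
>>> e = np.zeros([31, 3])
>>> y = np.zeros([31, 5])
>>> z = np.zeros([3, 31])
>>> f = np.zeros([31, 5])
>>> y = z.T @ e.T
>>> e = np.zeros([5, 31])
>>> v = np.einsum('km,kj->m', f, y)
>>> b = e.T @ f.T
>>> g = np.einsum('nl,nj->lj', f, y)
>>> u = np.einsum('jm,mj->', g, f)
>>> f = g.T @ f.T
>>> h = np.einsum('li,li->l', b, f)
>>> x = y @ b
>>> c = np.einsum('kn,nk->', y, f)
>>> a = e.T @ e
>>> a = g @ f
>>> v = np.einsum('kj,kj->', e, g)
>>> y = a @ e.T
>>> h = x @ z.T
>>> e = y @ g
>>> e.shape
(5, 31)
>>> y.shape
(5, 5)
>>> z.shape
(3, 31)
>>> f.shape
(31, 31)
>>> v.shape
()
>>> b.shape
(31, 31)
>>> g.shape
(5, 31)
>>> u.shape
()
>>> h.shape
(31, 3)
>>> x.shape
(31, 31)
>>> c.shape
()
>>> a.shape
(5, 31)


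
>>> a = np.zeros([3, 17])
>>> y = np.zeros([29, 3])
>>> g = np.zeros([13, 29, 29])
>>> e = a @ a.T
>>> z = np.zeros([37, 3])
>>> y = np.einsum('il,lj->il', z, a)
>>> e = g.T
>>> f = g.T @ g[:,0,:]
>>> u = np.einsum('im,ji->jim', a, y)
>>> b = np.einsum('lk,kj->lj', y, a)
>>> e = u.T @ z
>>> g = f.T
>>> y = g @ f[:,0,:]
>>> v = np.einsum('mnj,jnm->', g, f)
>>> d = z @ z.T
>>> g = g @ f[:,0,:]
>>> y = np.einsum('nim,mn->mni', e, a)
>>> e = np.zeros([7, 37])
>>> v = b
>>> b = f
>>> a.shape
(3, 17)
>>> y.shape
(3, 17, 3)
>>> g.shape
(29, 29, 29)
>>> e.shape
(7, 37)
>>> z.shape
(37, 3)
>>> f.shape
(29, 29, 29)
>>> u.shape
(37, 3, 17)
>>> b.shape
(29, 29, 29)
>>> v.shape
(37, 17)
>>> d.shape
(37, 37)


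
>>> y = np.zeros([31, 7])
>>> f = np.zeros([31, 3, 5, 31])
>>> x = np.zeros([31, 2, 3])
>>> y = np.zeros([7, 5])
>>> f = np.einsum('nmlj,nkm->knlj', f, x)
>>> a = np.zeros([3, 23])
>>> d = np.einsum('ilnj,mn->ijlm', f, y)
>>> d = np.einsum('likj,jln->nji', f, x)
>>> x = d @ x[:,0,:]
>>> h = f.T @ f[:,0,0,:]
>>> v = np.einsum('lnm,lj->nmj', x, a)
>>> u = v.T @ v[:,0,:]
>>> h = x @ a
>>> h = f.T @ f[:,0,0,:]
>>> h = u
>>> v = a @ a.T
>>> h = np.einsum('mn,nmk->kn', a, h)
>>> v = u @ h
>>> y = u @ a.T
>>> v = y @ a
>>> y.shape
(23, 3, 3)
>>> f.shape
(2, 31, 5, 31)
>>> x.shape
(3, 31, 3)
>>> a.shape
(3, 23)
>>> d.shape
(3, 31, 31)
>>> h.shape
(23, 23)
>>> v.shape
(23, 3, 23)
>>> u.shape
(23, 3, 23)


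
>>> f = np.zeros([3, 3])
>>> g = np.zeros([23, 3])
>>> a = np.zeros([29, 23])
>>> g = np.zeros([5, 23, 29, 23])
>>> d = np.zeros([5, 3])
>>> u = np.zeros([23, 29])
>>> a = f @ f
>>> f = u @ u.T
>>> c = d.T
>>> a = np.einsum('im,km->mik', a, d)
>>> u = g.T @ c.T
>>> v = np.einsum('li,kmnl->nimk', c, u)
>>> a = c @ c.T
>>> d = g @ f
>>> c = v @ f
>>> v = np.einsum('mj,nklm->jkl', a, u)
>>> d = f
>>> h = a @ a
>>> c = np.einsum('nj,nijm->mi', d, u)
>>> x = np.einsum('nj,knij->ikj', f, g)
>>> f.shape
(23, 23)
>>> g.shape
(5, 23, 29, 23)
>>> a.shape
(3, 3)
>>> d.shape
(23, 23)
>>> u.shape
(23, 29, 23, 3)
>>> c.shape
(3, 29)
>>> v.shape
(3, 29, 23)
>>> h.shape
(3, 3)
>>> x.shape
(29, 5, 23)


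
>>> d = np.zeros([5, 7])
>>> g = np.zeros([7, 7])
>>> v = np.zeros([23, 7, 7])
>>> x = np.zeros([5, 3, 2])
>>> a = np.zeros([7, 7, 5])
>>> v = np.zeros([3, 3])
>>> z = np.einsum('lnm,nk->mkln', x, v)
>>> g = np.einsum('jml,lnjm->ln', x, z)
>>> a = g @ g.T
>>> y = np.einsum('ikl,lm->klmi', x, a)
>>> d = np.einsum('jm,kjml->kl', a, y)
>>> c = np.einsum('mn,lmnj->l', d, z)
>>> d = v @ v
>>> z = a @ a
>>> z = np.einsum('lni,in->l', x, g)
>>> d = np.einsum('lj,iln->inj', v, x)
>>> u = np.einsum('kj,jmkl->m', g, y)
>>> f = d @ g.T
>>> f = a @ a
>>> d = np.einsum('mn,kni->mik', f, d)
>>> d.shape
(2, 3, 5)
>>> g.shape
(2, 3)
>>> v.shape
(3, 3)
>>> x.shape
(5, 3, 2)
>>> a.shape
(2, 2)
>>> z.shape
(5,)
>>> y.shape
(3, 2, 2, 5)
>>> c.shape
(2,)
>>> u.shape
(2,)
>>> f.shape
(2, 2)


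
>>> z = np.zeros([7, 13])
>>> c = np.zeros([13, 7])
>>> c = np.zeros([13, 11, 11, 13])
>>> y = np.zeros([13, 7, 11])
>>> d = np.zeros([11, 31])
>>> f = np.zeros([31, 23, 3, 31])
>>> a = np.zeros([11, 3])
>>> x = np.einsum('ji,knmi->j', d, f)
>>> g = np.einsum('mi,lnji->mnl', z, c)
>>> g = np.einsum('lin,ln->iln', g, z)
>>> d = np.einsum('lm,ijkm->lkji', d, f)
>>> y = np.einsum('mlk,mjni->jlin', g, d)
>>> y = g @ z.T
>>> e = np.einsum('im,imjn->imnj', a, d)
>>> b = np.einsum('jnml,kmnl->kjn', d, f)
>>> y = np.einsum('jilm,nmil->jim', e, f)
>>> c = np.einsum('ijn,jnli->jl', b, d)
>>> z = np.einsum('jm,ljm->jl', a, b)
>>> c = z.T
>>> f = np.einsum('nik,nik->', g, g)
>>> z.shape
(11, 31)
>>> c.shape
(31, 11)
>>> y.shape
(11, 3, 23)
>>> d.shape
(11, 3, 23, 31)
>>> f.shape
()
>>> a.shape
(11, 3)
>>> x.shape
(11,)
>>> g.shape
(11, 7, 13)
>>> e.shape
(11, 3, 31, 23)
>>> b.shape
(31, 11, 3)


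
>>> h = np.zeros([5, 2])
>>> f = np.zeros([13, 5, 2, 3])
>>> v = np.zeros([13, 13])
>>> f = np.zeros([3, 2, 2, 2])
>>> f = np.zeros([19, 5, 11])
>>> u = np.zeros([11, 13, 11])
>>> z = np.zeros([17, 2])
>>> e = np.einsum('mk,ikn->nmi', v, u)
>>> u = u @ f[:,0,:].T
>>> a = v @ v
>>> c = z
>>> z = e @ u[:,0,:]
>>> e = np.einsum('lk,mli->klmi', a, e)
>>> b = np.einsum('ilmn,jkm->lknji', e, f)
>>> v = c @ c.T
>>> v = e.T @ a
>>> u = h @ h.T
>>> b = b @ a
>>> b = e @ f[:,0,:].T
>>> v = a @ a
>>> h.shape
(5, 2)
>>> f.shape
(19, 5, 11)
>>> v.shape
(13, 13)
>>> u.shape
(5, 5)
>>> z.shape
(11, 13, 19)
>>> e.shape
(13, 13, 11, 11)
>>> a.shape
(13, 13)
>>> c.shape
(17, 2)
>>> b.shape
(13, 13, 11, 19)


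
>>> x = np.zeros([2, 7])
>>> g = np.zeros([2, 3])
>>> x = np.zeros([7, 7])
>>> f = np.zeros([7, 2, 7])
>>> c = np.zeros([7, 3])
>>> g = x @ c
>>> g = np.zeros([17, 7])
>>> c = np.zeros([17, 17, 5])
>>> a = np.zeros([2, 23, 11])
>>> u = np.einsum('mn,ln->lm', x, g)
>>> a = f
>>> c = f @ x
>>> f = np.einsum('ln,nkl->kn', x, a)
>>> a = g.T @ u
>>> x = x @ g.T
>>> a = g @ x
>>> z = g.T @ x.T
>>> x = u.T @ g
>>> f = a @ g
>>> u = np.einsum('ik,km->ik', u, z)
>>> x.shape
(7, 7)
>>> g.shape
(17, 7)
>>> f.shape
(17, 7)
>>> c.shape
(7, 2, 7)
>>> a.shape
(17, 17)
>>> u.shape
(17, 7)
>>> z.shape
(7, 7)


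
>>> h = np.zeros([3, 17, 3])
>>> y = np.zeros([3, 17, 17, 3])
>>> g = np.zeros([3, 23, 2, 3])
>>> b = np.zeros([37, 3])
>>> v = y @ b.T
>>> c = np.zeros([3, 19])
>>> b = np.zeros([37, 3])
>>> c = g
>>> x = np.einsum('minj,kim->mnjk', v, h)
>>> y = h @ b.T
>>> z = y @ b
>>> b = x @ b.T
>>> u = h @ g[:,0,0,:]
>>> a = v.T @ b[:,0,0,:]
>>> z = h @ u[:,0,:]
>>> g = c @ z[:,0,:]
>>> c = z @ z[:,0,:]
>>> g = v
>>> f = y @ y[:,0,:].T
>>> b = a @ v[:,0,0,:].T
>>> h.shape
(3, 17, 3)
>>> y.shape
(3, 17, 37)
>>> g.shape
(3, 17, 17, 37)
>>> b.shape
(37, 17, 17, 3)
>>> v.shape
(3, 17, 17, 37)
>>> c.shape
(3, 17, 3)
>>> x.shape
(3, 17, 37, 3)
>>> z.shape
(3, 17, 3)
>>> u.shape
(3, 17, 3)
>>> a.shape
(37, 17, 17, 37)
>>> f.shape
(3, 17, 3)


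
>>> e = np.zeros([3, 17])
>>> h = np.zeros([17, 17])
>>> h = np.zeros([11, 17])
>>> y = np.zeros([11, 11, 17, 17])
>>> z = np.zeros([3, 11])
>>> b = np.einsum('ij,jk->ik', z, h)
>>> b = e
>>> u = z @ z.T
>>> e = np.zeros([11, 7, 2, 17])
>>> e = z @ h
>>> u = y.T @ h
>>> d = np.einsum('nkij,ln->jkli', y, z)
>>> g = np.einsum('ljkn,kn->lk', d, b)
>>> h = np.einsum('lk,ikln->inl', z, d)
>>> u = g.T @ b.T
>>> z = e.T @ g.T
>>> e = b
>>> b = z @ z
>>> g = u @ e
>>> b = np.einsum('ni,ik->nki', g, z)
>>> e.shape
(3, 17)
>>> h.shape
(17, 17, 3)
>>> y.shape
(11, 11, 17, 17)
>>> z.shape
(17, 17)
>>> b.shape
(3, 17, 17)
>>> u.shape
(3, 3)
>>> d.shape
(17, 11, 3, 17)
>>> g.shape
(3, 17)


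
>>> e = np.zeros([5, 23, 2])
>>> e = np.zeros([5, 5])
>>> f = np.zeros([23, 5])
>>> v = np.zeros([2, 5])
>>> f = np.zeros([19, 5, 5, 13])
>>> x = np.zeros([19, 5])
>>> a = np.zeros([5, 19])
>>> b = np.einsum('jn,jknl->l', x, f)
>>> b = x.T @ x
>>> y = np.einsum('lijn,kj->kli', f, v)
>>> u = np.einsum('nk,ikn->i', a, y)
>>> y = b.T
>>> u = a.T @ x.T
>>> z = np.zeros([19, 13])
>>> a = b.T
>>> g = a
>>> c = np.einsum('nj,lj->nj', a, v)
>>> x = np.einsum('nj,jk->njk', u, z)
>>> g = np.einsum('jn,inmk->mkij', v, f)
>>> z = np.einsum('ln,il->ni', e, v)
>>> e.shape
(5, 5)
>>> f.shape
(19, 5, 5, 13)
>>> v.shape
(2, 5)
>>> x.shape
(19, 19, 13)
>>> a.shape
(5, 5)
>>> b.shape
(5, 5)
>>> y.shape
(5, 5)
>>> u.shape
(19, 19)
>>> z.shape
(5, 2)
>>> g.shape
(5, 13, 19, 2)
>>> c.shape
(5, 5)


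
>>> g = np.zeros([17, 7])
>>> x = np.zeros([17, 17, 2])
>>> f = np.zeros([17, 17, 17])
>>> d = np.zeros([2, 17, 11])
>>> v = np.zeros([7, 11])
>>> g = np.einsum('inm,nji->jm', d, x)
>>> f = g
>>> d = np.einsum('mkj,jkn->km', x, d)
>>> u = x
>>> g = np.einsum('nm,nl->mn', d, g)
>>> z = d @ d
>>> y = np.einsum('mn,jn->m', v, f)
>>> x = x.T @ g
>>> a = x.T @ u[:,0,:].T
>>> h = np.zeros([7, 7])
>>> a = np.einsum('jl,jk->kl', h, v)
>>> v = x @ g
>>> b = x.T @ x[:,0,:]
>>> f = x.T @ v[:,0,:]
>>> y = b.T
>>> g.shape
(17, 17)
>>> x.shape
(2, 17, 17)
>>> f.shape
(17, 17, 17)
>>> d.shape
(17, 17)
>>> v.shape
(2, 17, 17)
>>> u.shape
(17, 17, 2)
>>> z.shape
(17, 17)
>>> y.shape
(17, 17, 17)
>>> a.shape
(11, 7)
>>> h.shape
(7, 7)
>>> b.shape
(17, 17, 17)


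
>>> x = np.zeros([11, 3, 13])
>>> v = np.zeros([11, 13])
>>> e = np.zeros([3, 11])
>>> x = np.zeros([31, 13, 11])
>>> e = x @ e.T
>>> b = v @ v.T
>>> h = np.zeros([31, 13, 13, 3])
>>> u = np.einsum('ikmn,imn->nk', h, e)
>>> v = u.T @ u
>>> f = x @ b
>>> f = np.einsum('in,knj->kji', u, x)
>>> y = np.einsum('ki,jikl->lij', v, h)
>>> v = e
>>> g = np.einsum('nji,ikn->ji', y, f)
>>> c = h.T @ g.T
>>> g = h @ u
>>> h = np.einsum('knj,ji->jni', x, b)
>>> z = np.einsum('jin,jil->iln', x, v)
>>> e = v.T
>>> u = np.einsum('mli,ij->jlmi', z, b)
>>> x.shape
(31, 13, 11)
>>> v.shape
(31, 13, 3)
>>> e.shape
(3, 13, 31)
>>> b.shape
(11, 11)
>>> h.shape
(11, 13, 11)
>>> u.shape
(11, 3, 13, 11)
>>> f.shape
(31, 11, 3)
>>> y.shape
(3, 13, 31)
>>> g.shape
(31, 13, 13, 13)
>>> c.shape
(3, 13, 13, 13)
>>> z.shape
(13, 3, 11)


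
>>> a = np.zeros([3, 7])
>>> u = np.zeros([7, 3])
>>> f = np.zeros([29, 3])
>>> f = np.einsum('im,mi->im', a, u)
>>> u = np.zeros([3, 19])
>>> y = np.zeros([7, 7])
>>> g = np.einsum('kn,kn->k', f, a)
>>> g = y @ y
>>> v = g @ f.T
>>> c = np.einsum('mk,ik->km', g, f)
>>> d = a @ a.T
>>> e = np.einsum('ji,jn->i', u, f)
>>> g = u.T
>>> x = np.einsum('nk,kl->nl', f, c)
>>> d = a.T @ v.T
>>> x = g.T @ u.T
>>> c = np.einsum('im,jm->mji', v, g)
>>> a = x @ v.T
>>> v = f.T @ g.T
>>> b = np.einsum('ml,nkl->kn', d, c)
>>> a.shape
(3, 7)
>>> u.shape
(3, 19)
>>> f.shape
(3, 7)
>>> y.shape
(7, 7)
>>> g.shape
(19, 3)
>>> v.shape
(7, 19)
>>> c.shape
(3, 19, 7)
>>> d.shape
(7, 7)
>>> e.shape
(19,)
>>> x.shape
(3, 3)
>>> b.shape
(19, 3)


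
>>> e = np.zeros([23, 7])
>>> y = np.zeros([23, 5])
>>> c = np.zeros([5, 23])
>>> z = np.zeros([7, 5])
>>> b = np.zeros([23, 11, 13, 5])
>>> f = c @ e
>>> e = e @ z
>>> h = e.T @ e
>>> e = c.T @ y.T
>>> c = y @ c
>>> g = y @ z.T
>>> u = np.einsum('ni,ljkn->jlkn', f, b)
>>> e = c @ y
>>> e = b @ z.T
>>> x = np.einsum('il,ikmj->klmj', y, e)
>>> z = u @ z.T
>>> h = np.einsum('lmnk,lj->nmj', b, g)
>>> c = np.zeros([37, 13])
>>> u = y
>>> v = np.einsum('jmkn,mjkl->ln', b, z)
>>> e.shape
(23, 11, 13, 7)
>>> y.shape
(23, 5)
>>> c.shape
(37, 13)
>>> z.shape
(11, 23, 13, 7)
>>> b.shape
(23, 11, 13, 5)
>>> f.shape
(5, 7)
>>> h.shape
(13, 11, 7)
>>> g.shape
(23, 7)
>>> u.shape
(23, 5)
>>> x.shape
(11, 5, 13, 7)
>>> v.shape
(7, 5)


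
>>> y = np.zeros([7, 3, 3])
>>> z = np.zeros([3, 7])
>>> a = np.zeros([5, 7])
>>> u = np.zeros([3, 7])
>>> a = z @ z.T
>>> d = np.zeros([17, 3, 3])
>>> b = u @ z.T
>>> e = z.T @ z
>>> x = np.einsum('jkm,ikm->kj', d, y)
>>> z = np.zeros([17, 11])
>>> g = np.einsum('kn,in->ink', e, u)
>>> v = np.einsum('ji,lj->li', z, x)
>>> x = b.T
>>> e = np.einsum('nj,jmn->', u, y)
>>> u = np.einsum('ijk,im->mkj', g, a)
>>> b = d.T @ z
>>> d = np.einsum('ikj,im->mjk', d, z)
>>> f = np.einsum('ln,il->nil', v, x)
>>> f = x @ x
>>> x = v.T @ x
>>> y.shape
(7, 3, 3)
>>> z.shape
(17, 11)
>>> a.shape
(3, 3)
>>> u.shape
(3, 7, 7)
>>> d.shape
(11, 3, 3)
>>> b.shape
(3, 3, 11)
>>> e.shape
()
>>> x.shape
(11, 3)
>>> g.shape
(3, 7, 7)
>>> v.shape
(3, 11)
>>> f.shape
(3, 3)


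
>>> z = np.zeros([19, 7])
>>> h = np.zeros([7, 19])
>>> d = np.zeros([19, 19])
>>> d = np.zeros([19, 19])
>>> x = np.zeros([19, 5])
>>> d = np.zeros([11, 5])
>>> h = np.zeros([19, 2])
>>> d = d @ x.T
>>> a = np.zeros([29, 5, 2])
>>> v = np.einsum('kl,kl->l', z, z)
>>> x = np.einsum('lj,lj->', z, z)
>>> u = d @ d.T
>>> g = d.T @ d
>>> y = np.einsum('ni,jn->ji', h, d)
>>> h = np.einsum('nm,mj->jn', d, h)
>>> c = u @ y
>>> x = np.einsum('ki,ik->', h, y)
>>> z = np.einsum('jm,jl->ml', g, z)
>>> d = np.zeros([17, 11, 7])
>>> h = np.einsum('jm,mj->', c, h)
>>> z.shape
(19, 7)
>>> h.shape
()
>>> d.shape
(17, 11, 7)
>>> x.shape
()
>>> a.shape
(29, 5, 2)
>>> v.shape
(7,)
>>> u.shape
(11, 11)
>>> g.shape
(19, 19)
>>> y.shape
(11, 2)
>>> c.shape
(11, 2)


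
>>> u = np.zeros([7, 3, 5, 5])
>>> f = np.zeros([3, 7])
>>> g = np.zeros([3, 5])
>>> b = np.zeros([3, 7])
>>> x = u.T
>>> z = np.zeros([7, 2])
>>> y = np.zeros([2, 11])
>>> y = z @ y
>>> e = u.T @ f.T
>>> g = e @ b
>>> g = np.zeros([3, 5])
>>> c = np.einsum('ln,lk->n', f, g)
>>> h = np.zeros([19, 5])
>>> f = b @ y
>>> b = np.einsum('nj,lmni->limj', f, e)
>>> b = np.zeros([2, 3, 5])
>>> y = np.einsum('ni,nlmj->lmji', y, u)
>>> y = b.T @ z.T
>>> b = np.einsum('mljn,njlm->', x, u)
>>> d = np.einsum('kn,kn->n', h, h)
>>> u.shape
(7, 3, 5, 5)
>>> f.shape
(3, 11)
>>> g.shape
(3, 5)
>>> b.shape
()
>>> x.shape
(5, 5, 3, 7)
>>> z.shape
(7, 2)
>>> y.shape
(5, 3, 7)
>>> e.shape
(5, 5, 3, 3)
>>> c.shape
(7,)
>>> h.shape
(19, 5)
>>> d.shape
(5,)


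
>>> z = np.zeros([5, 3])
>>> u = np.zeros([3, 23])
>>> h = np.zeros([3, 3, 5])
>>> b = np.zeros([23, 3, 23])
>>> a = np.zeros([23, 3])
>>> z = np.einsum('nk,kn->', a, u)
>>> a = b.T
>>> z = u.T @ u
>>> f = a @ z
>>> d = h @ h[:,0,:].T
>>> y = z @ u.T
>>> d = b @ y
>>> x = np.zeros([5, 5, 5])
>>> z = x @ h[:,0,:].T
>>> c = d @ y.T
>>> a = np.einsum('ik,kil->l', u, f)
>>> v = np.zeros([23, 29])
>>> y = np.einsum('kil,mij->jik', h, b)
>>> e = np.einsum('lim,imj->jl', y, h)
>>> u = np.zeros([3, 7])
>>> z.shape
(5, 5, 3)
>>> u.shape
(3, 7)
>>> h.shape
(3, 3, 5)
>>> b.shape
(23, 3, 23)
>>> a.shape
(23,)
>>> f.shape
(23, 3, 23)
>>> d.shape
(23, 3, 3)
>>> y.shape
(23, 3, 3)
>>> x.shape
(5, 5, 5)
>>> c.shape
(23, 3, 23)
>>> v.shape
(23, 29)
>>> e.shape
(5, 23)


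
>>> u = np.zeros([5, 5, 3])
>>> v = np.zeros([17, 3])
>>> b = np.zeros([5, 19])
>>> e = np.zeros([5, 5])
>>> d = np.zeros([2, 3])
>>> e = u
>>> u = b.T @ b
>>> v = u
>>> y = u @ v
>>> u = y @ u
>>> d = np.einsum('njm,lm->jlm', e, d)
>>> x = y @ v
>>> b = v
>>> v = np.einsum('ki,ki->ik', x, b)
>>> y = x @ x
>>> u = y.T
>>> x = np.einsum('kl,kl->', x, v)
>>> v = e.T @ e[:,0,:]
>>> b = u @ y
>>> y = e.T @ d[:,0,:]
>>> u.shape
(19, 19)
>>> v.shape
(3, 5, 3)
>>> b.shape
(19, 19)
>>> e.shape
(5, 5, 3)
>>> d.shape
(5, 2, 3)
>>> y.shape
(3, 5, 3)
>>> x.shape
()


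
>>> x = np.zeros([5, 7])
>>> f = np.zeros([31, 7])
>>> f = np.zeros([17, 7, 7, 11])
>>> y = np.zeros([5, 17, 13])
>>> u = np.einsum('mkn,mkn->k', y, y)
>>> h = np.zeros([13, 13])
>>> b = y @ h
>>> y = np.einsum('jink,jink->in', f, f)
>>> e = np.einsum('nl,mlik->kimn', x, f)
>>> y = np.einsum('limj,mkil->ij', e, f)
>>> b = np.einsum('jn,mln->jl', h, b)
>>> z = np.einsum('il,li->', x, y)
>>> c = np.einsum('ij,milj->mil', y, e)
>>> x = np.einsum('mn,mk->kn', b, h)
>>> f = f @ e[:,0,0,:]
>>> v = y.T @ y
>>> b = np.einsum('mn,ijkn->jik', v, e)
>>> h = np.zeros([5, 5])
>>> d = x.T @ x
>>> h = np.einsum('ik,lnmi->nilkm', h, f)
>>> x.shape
(13, 17)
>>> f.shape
(17, 7, 7, 5)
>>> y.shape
(7, 5)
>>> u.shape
(17,)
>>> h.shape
(7, 5, 17, 5, 7)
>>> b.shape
(7, 11, 17)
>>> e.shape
(11, 7, 17, 5)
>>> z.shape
()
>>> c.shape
(11, 7, 17)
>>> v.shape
(5, 5)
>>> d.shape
(17, 17)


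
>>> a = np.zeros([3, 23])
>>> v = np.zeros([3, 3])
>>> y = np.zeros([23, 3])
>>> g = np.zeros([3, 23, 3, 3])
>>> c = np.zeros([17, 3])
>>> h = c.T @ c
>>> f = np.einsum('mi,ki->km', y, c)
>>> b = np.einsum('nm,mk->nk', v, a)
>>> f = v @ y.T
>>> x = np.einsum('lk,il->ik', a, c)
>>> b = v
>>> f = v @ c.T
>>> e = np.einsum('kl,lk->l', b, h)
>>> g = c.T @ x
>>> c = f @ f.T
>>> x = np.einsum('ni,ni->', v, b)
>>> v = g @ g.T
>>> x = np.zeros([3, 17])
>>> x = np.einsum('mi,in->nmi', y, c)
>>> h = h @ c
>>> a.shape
(3, 23)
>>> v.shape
(3, 3)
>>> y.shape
(23, 3)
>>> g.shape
(3, 23)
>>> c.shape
(3, 3)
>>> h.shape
(3, 3)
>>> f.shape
(3, 17)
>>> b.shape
(3, 3)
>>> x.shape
(3, 23, 3)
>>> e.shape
(3,)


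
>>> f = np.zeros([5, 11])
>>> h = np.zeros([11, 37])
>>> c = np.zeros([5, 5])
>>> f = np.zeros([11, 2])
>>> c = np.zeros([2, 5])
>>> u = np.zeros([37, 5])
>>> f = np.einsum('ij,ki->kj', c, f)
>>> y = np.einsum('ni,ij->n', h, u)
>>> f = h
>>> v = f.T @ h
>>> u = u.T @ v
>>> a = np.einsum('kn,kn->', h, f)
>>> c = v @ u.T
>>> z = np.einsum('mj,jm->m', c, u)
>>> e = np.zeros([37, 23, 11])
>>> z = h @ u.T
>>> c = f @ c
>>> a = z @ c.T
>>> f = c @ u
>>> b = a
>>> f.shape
(11, 37)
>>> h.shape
(11, 37)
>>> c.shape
(11, 5)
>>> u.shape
(5, 37)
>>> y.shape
(11,)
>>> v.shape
(37, 37)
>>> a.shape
(11, 11)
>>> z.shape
(11, 5)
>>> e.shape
(37, 23, 11)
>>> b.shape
(11, 11)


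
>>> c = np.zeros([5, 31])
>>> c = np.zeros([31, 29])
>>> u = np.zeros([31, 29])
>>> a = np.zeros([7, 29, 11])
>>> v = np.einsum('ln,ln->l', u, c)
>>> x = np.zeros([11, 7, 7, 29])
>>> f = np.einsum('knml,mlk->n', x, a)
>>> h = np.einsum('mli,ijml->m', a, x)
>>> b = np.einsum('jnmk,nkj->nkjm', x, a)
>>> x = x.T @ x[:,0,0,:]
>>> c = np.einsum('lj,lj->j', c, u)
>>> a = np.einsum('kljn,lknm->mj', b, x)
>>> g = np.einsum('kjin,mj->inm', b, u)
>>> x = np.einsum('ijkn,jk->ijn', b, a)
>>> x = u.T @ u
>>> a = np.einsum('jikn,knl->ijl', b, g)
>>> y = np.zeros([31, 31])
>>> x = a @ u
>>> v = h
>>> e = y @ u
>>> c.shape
(29,)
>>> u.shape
(31, 29)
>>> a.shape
(29, 7, 31)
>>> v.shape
(7,)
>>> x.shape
(29, 7, 29)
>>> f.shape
(7,)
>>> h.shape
(7,)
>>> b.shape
(7, 29, 11, 7)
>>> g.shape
(11, 7, 31)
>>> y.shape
(31, 31)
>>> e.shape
(31, 29)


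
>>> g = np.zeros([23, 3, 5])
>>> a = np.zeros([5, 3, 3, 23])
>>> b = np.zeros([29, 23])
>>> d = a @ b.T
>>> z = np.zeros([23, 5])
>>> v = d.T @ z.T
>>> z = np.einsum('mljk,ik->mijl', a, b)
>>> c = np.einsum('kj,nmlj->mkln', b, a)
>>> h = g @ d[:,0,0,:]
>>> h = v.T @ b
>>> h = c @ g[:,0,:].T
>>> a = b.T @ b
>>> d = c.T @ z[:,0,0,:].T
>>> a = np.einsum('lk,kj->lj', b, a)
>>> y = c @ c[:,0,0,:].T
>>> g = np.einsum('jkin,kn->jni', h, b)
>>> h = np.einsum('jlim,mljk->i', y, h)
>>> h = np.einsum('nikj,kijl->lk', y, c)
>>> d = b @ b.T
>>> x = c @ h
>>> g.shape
(3, 23, 3)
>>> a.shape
(29, 23)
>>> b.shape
(29, 23)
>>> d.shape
(29, 29)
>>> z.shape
(5, 29, 3, 3)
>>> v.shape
(29, 3, 3, 23)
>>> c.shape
(3, 29, 3, 5)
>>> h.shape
(5, 3)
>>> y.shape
(3, 29, 3, 3)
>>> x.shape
(3, 29, 3, 3)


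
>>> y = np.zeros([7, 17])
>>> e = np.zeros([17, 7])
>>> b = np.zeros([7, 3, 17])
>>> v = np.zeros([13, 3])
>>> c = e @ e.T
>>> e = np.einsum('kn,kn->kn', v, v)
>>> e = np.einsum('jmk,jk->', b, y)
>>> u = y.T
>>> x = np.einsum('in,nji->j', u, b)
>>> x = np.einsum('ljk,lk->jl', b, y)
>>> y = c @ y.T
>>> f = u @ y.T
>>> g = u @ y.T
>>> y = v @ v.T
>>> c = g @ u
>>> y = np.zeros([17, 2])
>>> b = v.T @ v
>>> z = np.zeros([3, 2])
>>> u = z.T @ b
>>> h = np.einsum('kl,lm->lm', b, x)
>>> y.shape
(17, 2)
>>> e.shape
()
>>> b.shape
(3, 3)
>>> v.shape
(13, 3)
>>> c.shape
(17, 7)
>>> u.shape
(2, 3)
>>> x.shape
(3, 7)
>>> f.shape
(17, 17)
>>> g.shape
(17, 17)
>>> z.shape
(3, 2)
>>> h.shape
(3, 7)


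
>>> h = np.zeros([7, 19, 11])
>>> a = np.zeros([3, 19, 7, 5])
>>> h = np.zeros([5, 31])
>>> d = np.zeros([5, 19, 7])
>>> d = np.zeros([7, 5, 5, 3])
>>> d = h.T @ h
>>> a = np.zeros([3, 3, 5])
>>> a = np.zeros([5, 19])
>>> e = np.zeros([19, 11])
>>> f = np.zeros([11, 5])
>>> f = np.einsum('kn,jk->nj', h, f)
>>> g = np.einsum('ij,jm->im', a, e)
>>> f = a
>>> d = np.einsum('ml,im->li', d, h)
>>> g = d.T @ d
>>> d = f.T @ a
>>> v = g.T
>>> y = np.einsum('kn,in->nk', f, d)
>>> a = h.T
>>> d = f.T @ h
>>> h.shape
(5, 31)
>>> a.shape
(31, 5)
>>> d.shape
(19, 31)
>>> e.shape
(19, 11)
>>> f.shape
(5, 19)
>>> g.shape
(5, 5)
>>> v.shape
(5, 5)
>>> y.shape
(19, 5)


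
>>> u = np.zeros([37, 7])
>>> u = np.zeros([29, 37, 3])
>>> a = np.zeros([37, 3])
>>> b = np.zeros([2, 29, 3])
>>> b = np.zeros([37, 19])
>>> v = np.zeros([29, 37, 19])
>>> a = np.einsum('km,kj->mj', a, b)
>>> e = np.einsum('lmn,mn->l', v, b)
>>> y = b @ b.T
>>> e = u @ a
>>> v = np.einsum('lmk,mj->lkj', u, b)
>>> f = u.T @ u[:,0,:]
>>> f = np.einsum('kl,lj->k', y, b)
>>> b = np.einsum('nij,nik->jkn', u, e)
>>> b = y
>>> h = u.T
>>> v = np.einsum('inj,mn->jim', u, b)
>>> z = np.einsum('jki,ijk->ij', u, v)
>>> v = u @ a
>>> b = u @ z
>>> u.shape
(29, 37, 3)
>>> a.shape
(3, 19)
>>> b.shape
(29, 37, 29)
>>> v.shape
(29, 37, 19)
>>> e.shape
(29, 37, 19)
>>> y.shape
(37, 37)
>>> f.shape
(37,)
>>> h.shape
(3, 37, 29)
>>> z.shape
(3, 29)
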